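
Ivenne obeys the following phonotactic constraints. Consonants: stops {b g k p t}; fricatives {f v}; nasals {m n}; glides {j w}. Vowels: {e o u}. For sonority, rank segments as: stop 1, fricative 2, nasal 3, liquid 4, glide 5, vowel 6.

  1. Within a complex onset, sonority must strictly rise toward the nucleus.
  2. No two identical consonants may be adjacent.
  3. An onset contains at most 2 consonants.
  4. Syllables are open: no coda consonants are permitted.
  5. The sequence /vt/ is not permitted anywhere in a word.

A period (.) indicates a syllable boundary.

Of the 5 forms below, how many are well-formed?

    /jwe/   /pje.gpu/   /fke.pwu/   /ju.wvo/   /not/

0

/jwe/ — violates constraint 1: syllable 1 onset /jw/: /j/ (glide, 5) → /w/ (glide, 5) does not rise → ill-formed
/pje.gpu/ — violates constraint 1: syllable 2 onset /gp/: /g/ (stop, 1) → /p/ (stop, 1) does not rise → ill-formed
/fke.pwu/ — violates constraint 1: syllable 1 onset /fk/: /f/ (fricative, 2) → /k/ (stop, 1) does not rise → ill-formed
/ju.wvo/ — violates constraint 1: syllable 2 onset /wv/: /w/ (glide, 5) → /v/ (fricative, 2) does not rise → ill-formed
/not/ — violates constraint 4: syllable 1 coda /t/ has 1 consonant (> 0) → ill-formed
No form is well-formed → 0.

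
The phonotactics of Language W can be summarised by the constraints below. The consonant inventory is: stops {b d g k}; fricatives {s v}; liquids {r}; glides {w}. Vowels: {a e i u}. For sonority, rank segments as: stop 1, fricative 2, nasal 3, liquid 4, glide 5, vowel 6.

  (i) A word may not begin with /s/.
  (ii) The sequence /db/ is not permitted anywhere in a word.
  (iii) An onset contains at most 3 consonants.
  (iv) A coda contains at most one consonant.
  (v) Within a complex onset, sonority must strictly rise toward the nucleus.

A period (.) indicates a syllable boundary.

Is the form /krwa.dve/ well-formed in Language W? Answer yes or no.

/krwa.dve/ — σ1 onset /krw/ (1→4→5 rises), coda /∅/ ok; σ2 onset /dv/ (1→2 rises), coda /∅/ ok → well-formed

yes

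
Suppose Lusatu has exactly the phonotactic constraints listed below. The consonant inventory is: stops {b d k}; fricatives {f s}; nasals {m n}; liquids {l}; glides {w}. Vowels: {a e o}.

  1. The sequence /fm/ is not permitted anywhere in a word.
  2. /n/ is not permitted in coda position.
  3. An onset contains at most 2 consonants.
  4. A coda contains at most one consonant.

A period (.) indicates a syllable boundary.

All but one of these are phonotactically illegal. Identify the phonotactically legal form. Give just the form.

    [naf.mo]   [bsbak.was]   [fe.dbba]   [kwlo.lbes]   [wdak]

[naf.mo] — violates constraint 1: contains banned sequence /fm/ → phonotactically illegal
[bsbak.was] — violates constraint 3: syllable 1 onset /bsb/ has 3 consonants (> 2) → phonotactically illegal
[fe.dbba] — violates constraint 3: syllable 2 onset /dbb/ has 3 consonants (> 2) → phonotactically illegal
[kwlo.lbes] — violates constraint 3: syllable 1 onset /kwl/ has 3 consonants (> 2) → phonotactically illegal
[wdak] — σ1 onset /wd/ (2C), coda /k/ ok → phonotactically legal

[wdak]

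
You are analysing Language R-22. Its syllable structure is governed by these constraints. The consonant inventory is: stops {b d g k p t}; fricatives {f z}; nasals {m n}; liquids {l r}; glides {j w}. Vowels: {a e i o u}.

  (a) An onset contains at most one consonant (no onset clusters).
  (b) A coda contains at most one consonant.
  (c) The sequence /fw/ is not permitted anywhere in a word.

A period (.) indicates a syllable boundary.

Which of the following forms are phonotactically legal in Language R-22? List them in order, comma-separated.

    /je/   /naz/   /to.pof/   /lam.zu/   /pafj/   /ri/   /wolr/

/je/ — σ1 onset /j/, coda /∅/ ok → phonotactically legal
/naz/ — σ1 onset /n/, coda /z/ ok → phonotactically legal
/to.pof/ — σ1 onset /t/, coda /∅/ ok; σ2 onset /p/, coda /f/ ok → phonotactically legal
/lam.zu/ — σ1 onset /l/, coda /m/ ok; σ2 onset /z/, coda /∅/ ok → phonotactically legal
/pafj/ — violates constraint (b): syllable 1 coda /fj/ has 2 consonants (> 1) → phonotactically illegal
/ri/ — σ1 onset /r/, coda /∅/ ok → phonotactically legal
/wolr/ — violates constraint (b): syllable 1 coda /lr/ has 2 consonants (> 1) → phonotactically illegal

/je/, /naz/, /to.pof/, /lam.zu/, /ri/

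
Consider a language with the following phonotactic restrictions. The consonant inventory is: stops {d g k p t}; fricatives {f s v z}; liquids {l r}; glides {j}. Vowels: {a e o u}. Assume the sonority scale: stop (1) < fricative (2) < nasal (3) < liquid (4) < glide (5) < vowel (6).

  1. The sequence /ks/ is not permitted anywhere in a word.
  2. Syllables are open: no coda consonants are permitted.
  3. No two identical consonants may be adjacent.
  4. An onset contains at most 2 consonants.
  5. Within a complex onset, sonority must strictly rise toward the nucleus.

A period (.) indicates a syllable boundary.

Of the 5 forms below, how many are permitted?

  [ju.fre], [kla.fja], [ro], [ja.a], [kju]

[ju.fre] — σ1 onset /j/, coda /∅/ ok; σ2 onset /fr/ (2→4 rises), coda /∅/ ok → permitted
[kla.fja] — σ1 onset /kl/ (1→4 rises), coda /∅/ ok; σ2 onset /fj/ (2→5 rises), coda /∅/ ok → permitted
[ro] — σ1 onset /r/, coda /∅/ ok → permitted
[ja.a] — σ1 onset /j/, coda /∅/ ok; σ2 onset /∅/, coda /∅/ ok → permitted
[kju] — σ1 onset /kj/ (1→5 rises), coda /∅/ ok → permitted
Permitted: [ju.fre], [kla.fja], [ro], [ja.a], [kju] → 5.

5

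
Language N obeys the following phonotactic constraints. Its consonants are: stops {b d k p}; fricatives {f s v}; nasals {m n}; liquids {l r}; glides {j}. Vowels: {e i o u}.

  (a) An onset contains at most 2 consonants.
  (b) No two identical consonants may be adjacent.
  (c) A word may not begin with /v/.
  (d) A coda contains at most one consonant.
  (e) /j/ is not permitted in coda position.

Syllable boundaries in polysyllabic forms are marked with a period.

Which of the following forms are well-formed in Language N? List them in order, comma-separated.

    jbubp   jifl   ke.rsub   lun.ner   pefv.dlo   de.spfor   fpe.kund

ke.rsub

jbubp — violates constraint (d): syllable 1 coda /bp/ has 2 consonants (> 1) → ill-formed
jifl — violates constraint (d): syllable 1 coda /fl/ has 2 consonants (> 1) → ill-formed
ke.rsub — σ1 onset /k/, coda /∅/ ok; σ2 onset /rs/ (2C), coda /b/ ok → well-formed
lun.ner — violates constraint (b): adjacent identical consonants /nn/ → ill-formed
pefv.dlo — violates constraint (d): syllable 1 coda /fv/ has 2 consonants (> 1) → ill-formed
de.spfor — violates constraint (a): syllable 2 onset /spf/ has 3 consonants (> 2) → ill-formed
fpe.kund — violates constraint (d): syllable 2 coda /nd/ has 2 consonants (> 1) → ill-formed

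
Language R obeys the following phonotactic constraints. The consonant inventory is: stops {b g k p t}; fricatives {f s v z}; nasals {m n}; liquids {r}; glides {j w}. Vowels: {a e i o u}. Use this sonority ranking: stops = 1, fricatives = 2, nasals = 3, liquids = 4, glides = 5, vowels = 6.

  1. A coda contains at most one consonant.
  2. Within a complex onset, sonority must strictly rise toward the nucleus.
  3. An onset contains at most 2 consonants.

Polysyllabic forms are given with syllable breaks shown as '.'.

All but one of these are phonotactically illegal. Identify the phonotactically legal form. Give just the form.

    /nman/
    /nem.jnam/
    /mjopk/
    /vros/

/nman/ — violates constraint 2: syllable 1 onset /nm/: /n/ (nasal, 3) → /m/ (nasal, 3) does not rise → phonotactically illegal
/nem.jnam/ — violates constraint 2: syllable 2 onset /jn/: /j/ (glide, 5) → /n/ (nasal, 3) does not rise → phonotactically illegal
/mjopk/ — violates constraint 1: syllable 1 coda /pk/ has 2 consonants (> 1) → phonotactically illegal
/vros/ — σ1 onset /vr/ (2→4 rises), coda /s/ ok → phonotactically legal

/vros/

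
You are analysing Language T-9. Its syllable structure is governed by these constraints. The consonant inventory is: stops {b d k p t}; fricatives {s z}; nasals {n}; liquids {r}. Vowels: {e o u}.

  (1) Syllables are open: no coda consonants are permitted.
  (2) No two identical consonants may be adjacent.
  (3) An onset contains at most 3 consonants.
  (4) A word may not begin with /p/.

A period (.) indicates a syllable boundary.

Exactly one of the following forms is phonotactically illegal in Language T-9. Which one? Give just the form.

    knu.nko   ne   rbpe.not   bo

rbpe.not

knu.nko — σ1 onset /kn/ (2C), coda /∅/ ok; σ2 onset /nk/ (2C), coda /∅/ ok → phonotactically legal
ne — σ1 onset /n/, coda /∅/ ok → phonotactically legal
rbpe.not — violates constraint 1: syllable 2 coda /t/ has 1 consonant (> 0) → phonotactically illegal
bo — σ1 onset /b/, coda /∅/ ok → phonotactically legal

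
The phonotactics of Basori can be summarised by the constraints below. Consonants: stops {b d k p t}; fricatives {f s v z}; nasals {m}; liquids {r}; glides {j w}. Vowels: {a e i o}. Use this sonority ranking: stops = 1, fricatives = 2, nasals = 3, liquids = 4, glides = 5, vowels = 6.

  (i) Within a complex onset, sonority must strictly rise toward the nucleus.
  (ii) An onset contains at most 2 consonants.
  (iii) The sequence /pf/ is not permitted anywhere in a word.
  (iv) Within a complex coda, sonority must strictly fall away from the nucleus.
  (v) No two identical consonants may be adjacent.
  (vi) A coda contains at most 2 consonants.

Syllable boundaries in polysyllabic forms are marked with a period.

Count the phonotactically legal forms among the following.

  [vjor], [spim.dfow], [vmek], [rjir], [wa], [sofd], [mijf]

[vjor] — σ1 onset /vj/ (2→5 rises), coda /r/ ok → phonotactically legal
[spim.dfow] — violates constraint (i): syllable 1 onset /sp/: /s/ (fricative, 2) → /p/ (stop, 1) does not rise → phonotactically illegal
[vmek] — σ1 onset /vm/ (2→3 rises), coda /k/ ok → phonotactically legal
[rjir] — σ1 onset /rj/ (4→5 rises), coda /r/ ok → phonotactically legal
[wa] — σ1 onset /w/, coda /∅/ ok → phonotactically legal
[sofd] — σ1 onset /s/, coda /fd/ (2→1 falls) ok → phonotactically legal
[mijf] — σ1 onset /m/, coda /jf/ (5→2 falls) ok → phonotactically legal
Phonotactically legal: [vjor], [vmek], [rjir], [wa], [sofd], [mijf] → 6.

6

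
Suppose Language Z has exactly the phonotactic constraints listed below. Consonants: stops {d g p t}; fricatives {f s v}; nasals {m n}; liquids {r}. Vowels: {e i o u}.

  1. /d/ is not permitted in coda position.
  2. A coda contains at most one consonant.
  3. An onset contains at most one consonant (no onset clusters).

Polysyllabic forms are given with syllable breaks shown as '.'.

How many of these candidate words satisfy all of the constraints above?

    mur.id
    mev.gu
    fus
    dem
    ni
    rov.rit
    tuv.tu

mur.id — violates constraint 1: syllable 2 coda contains /d/ → phonotactically illegal
mev.gu — σ1 onset /m/, coda /v/ ok; σ2 onset /g/, coda /∅/ ok → phonotactically legal
fus — σ1 onset /f/, coda /s/ ok → phonotactically legal
dem — σ1 onset /d/, coda /m/ ok → phonotactically legal
ni — σ1 onset /n/, coda /∅/ ok → phonotactically legal
rov.rit — σ1 onset /r/, coda /v/ ok; σ2 onset /r/, coda /t/ ok → phonotactically legal
tuv.tu — σ1 onset /t/, coda /v/ ok; σ2 onset /t/, coda /∅/ ok → phonotactically legal
Phonotactically legal: mev.gu, fus, dem, ni, rov.rit, tuv.tu → 6.

6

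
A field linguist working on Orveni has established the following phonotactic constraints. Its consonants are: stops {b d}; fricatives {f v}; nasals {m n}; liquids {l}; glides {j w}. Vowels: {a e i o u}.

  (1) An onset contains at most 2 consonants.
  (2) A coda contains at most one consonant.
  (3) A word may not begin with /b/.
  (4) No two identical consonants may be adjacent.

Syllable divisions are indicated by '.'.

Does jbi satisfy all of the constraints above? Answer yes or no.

yes

jbi — σ1 onset /jb/ (2C), coda /∅/ ok → permitted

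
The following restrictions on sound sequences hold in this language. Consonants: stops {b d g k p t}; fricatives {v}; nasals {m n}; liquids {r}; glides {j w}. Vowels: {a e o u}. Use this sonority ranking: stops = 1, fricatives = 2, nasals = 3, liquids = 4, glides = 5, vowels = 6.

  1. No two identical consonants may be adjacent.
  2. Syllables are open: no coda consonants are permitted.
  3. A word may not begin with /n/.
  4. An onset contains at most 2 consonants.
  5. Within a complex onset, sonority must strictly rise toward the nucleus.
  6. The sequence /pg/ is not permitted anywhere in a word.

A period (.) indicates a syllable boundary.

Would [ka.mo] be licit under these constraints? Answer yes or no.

yes

[ka.mo] — σ1 onset /k/, coda /∅/ ok; σ2 onset /m/, coda /∅/ ok → licit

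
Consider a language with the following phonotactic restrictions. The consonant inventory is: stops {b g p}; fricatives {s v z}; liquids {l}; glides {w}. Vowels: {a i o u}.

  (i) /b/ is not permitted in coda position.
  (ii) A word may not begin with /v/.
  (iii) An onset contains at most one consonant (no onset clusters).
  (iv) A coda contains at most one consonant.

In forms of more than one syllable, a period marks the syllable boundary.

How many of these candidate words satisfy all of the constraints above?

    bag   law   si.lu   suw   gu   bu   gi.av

bag — σ1 onset /b/, coda /g/ ok → phonotactically legal
law — σ1 onset /l/, coda /w/ ok → phonotactically legal
si.lu — σ1 onset /s/, coda /∅/ ok; σ2 onset /l/, coda /∅/ ok → phonotactically legal
suw — σ1 onset /s/, coda /w/ ok → phonotactically legal
gu — σ1 onset /g/, coda /∅/ ok → phonotactically legal
bu — σ1 onset /b/, coda /∅/ ok → phonotactically legal
gi.av — σ1 onset /g/, coda /∅/ ok; σ2 onset /∅/, coda /v/ ok → phonotactically legal
Phonotactically legal: bag, law, si.lu, suw, gu, bu, gi.av → 7.

7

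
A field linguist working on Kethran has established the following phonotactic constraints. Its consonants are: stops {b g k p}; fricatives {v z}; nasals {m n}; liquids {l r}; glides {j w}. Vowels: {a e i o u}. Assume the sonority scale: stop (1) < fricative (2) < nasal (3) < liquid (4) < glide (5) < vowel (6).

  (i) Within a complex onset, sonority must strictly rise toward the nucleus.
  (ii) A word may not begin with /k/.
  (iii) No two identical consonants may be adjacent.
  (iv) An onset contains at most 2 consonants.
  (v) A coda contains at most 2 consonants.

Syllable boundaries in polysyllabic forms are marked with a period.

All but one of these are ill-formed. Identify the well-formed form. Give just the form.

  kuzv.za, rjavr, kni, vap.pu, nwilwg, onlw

kuzv.za — violates constraint (ii): word begins with /k/ → ill-formed
rjavr — σ1 onset /rj/ (4→5 rises), coda /vr/ (2C) ok → well-formed
kni — violates constraint (ii): word begins with /k/ → ill-formed
vap.pu — violates constraint (iii): adjacent identical consonants /pp/ → ill-formed
nwilwg — violates constraint (v): syllable 1 coda /lwg/ has 3 consonants (> 2) → ill-formed
onlw — violates constraint (v): syllable 1 coda /nlw/ has 3 consonants (> 2) → ill-formed

rjavr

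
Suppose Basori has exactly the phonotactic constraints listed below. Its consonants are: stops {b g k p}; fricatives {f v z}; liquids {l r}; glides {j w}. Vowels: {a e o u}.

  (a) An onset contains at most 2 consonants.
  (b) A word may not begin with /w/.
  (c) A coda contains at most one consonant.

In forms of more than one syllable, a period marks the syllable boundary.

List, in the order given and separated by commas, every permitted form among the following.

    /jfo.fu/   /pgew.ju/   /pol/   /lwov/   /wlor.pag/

/jfo.fu/, /pgew.ju/, /pol/, /lwov/

/jfo.fu/ — σ1 onset /jf/ (2C), coda /∅/ ok; σ2 onset /f/, coda /∅/ ok → permitted
/pgew.ju/ — σ1 onset /pg/ (2C), coda /w/ ok; σ2 onset /j/, coda /∅/ ok → permitted
/pol/ — σ1 onset /p/, coda /l/ ok → permitted
/lwov/ — σ1 onset /lw/ (2C), coda /v/ ok → permitted
/wlor.pag/ — violates constraint (b): word begins with /w/ → not permitted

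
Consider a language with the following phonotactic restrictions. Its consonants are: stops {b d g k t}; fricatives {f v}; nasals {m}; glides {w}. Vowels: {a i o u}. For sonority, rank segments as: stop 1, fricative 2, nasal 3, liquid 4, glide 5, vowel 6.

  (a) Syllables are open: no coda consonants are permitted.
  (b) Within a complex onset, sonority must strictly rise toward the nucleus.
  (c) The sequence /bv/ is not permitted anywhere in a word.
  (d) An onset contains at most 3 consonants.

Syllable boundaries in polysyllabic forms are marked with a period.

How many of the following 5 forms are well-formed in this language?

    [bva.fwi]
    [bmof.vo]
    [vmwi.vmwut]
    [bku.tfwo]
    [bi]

[bva.fwi] — violates constraint (c): contains banned sequence /bv/ → ill-formed
[bmof.vo] — violates constraint (a): syllable 1 coda /f/ has 1 consonant (> 0) → ill-formed
[vmwi.vmwut] — violates constraint (a): syllable 2 coda /t/ has 1 consonant (> 0) → ill-formed
[bku.tfwo] — violates constraint (b): syllable 1 onset /bk/: /b/ (stop, 1) → /k/ (stop, 1) does not rise → ill-formed
[bi] — σ1 onset /b/, coda /∅/ ok → well-formed
Well-formed: [bi] → 1.

1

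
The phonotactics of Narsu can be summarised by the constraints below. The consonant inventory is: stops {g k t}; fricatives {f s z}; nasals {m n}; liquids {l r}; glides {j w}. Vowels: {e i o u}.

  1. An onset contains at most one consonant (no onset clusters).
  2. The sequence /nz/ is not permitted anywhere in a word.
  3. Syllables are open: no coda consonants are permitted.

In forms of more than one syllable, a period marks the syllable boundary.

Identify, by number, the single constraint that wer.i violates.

3

wer.i: syllable 1 coda /r/ has 1 consonant (> 0).
This is a violation of constraint 3: "Syllables are open: no coda consonants are permitted."
The remaining constraints (1, 2) are satisfied.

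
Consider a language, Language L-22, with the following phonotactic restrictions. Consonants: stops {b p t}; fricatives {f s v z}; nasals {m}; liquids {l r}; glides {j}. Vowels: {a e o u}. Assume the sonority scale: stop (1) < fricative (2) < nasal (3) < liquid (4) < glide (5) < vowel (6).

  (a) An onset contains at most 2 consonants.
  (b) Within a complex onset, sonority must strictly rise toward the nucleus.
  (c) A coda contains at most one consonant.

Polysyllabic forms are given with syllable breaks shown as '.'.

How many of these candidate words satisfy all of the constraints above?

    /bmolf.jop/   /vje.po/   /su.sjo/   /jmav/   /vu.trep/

3

/bmolf.jop/ — violates constraint (c): syllable 1 coda /lf/ has 2 consonants (> 1) → phonotactically illegal
/vje.po/ — σ1 onset /vj/ (2→5 rises), coda /∅/ ok; σ2 onset /p/, coda /∅/ ok → phonotactically legal
/su.sjo/ — σ1 onset /s/, coda /∅/ ok; σ2 onset /sj/ (2→5 rises), coda /∅/ ok → phonotactically legal
/jmav/ — violates constraint (b): syllable 1 onset /jm/: /j/ (glide, 5) → /m/ (nasal, 3) does not rise → phonotactically illegal
/vu.trep/ — σ1 onset /v/, coda /∅/ ok; σ2 onset /tr/ (1→4 rises), coda /p/ ok → phonotactically legal
Phonotactically legal: /vje.po/, /su.sjo/, /vu.trep/ → 3.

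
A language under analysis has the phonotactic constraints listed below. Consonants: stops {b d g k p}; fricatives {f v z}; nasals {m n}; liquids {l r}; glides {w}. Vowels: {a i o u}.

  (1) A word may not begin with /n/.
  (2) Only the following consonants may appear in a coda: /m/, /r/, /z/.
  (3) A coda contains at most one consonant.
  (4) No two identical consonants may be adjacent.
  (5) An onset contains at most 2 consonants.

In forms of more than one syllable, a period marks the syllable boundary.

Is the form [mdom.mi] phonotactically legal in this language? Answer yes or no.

no

[mdom.mi] — violates constraint 4: adjacent identical consonants /mm/ → phonotactically illegal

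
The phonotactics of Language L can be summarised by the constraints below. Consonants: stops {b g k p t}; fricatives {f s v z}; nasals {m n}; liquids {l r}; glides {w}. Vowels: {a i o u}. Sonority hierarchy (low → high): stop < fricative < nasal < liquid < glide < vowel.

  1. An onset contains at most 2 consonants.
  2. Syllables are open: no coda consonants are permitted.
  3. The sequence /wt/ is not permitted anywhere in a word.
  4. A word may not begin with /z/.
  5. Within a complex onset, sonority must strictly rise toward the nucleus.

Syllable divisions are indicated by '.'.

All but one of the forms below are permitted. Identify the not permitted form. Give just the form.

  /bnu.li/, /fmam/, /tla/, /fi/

/fmam/

/bnu.li/ — σ1 onset /bn/ (1→3 rises), coda /∅/ ok; σ2 onset /l/, coda /∅/ ok → permitted
/fmam/ — violates constraint 2: syllable 1 coda /m/ has 1 consonant (> 0) → not permitted
/tla/ — σ1 onset /tl/ (1→4 rises), coda /∅/ ok → permitted
/fi/ — σ1 onset /f/, coda /∅/ ok → permitted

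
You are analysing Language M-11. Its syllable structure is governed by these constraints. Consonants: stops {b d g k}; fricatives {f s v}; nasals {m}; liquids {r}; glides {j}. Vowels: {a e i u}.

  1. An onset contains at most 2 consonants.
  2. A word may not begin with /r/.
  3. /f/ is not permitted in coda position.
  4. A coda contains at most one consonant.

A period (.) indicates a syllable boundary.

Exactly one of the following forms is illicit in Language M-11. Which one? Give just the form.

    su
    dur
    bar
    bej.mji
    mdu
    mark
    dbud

mark

su — σ1 onset /s/, coda /∅/ ok → licit
dur — σ1 onset /d/, coda /r/ ok → licit
bar — σ1 onset /b/, coda /r/ ok → licit
bej.mji — σ1 onset /b/, coda /j/ ok; σ2 onset /mj/ (2C), coda /∅/ ok → licit
mdu — σ1 onset /md/ (2C), coda /∅/ ok → licit
mark — violates constraint 4: syllable 1 coda /rk/ has 2 consonants (> 1) → illicit
dbud — σ1 onset /db/ (2C), coda /d/ ok → licit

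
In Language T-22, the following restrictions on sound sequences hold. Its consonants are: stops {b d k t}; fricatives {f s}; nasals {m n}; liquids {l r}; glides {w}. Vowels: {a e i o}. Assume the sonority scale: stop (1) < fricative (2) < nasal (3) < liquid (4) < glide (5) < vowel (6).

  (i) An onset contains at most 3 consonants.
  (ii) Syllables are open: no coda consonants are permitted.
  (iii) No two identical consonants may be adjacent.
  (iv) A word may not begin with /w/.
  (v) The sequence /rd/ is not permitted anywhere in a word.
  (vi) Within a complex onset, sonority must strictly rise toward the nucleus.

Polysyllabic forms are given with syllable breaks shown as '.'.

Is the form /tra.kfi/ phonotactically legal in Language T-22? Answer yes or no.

yes

/tra.kfi/ — σ1 onset /tr/ (1→4 rises), coda /∅/ ok; σ2 onset /kf/ (1→2 rises), coda /∅/ ok → phonotactically legal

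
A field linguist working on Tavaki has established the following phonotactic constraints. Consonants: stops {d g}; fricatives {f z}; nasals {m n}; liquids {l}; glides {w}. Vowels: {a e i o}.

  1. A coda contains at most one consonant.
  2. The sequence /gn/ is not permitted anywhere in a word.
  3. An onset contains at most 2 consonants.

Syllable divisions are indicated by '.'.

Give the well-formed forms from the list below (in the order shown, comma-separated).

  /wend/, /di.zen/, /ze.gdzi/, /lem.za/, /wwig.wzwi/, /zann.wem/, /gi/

/wend/ — violates constraint 1: syllable 1 coda /nd/ has 2 consonants (> 1) → ill-formed
/di.zen/ — σ1 onset /d/, coda /∅/ ok; σ2 onset /z/, coda /n/ ok → well-formed
/ze.gdzi/ — violates constraint 3: syllable 2 onset /gdz/ has 3 consonants (> 2) → ill-formed
/lem.za/ — σ1 onset /l/, coda /m/ ok; σ2 onset /z/, coda /∅/ ok → well-formed
/wwig.wzwi/ — violates constraint 3: syllable 2 onset /wzw/ has 3 consonants (> 2) → ill-formed
/zann.wem/ — violates constraint 1: syllable 1 coda /nn/ has 2 consonants (> 1) → ill-formed
/gi/ — σ1 onset /g/, coda /∅/ ok → well-formed

/di.zen/, /lem.za/, /gi/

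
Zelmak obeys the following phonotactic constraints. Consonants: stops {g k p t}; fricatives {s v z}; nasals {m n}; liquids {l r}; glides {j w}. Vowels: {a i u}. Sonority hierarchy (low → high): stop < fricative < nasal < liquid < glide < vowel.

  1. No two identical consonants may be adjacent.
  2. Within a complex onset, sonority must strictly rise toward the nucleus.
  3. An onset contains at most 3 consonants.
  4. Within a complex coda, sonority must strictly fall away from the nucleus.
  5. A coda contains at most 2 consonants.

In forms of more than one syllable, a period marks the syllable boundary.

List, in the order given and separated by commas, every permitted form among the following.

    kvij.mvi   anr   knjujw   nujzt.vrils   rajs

rajs

kvij.mvi — violates constraint 2: syllable 2 onset /mv/: /m/ (nasal, 3) → /v/ (fricative, 2) does not rise → not permitted
anr — violates constraint 4: syllable 1 coda /nr/: /n/ (nasal, 3) → /r/ (liquid, 4) does not fall → not permitted
knjujw — violates constraint 4: syllable 1 coda /jw/: /j/ (glide, 5) → /w/ (glide, 5) does not fall → not permitted
nujzt.vrils — violates constraint 5: syllable 1 coda /jzt/ has 3 consonants (> 2) → not permitted
rajs — σ1 onset /r/, coda /js/ (5→2 falls) ok → permitted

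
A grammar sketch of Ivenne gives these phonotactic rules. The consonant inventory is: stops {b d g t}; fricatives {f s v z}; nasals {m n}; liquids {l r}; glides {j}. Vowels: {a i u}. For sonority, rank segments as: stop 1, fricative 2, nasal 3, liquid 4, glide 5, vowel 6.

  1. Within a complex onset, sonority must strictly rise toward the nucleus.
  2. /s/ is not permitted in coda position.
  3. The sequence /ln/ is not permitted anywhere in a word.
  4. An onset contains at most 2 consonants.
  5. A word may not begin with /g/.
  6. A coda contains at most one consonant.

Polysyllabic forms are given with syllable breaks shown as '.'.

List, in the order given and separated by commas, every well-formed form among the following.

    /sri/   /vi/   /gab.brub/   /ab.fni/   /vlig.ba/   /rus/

/sri/ — σ1 onset /sr/ (2→4 rises), coda /∅/ ok → well-formed
/vi/ — σ1 onset /v/, coda /∅/ ok → well-formed
/gab.brub/ — violates constraint 5: word begins with /g/ → ill-formed
/ab.fni/ — σ1 onset /∅/, coda /b/ ok; σ2 onset /fn/ (2→3 rises), coda /∅/ ok → well-formed
/vlig.ba/ — σ1 onset /vl/ (2→4 rises), coda /g/ ok; σ2 onset /b/, coda /∅/ ok → well-formed
/rus/ — violates constraint 2: syllable 1 coda contains /s/ → ill-formed

/sri/, /vi/, /ab.fni/, /vlig.ba/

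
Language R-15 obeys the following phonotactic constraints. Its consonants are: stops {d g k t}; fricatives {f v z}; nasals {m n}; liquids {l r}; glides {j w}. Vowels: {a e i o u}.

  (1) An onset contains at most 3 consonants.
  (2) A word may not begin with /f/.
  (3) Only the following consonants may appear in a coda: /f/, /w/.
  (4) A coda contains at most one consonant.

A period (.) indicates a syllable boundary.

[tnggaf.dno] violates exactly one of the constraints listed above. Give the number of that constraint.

1

[tnggaf.dno]: syllable 1 onset /tngg/ has 4 consonants (> 3).
This is a violation of constraint 1: "An onset contains at most 3 consonants."
The remaining constraints (2, 3, 4) are satisfied.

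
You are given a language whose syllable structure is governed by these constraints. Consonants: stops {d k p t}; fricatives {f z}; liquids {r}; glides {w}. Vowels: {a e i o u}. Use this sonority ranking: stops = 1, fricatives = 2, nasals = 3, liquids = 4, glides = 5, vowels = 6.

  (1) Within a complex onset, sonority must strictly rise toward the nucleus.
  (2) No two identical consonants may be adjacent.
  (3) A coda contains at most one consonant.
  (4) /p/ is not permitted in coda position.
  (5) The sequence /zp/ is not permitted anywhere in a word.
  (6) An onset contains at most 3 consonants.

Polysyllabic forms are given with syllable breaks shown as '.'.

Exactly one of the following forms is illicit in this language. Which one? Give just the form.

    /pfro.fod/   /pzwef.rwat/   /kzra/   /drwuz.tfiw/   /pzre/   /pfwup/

/pfwup/

/pfro.fod/ — σ1 onset /pfr/ (1→2→4 rises), coda /∅/ ok; σ2 onset /f/, coda /d/ ok → licit
/pzwef.rwat/ — σ1 onset /pzw/ (1→2→5 rises), coda /f/ ok; σ2 onset /rw/ (4→5 rises), coda /t/ ok → licit
/kzra/ — σ1 onset /kzr/ (1→2→4 rises), coda /∅/ ok → licit
/drwuz.tfiw/ — σ1 onset /drw/ (1→4→5 rises), coda /z/ ok; σ2 onset /tf/ (1→2 rises), coda /w/ ok → licit
/pzre/ — σ1 onset /pzr/ (1→2→4 rises), coda /∅/ ok → licit
/pfwup/ — violates constraint 4: syllable 1 coda contains /p/ → illicit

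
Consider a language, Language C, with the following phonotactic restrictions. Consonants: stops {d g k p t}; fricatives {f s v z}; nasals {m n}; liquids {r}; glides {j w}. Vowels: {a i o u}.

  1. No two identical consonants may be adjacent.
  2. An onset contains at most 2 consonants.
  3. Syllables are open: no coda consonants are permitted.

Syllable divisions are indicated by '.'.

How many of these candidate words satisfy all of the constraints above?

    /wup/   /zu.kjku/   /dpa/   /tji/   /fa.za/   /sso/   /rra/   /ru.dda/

/wup/ — violates constraint 3: syllable 1 coda /p/ has 1 consonant (> 0) → phonotactically illegal
/zu.kjku/ — violates constraint 2: syllable 2 onset /kjk/ has 3 consonants (> 2) → phonotactically illegal
/dpa/ — σ1 onset /dp/ (2C), coda /∅/ ok → phonotactically legal
/tji/ — σ1 onset /tj/ (2C), coda /∅/ ok → phonotactically legal
/fa.za/ — σ1 onset /f/, coda /∅/ ok; σ2 onset /z/, coda /∅/ ok → phonotactically legal
/sso/ — violates constraint 1: adjacent identical consonants /ss/ → phonotactically illegal
/rra/ — violates constraint 1: adjacent identical consonants /rr/ → phonotactically illegal
/ru.dda/ — violates constraint 1: adjacent identical consonants /dd/ → phonotactically illegal
Phonotactically legal: /dpa/, /tji/, /fa.za/ → 3.

3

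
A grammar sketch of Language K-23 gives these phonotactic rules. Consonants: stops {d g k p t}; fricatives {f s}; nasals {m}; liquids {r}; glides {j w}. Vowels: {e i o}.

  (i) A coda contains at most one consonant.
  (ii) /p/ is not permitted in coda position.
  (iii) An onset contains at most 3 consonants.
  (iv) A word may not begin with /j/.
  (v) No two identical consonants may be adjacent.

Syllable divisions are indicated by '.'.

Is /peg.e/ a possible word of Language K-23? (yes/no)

/peg.e/ — σ1 onset /p/, coda /g/ ok; σ2 onset /∅/, coda /∅/ ok → permitted

yes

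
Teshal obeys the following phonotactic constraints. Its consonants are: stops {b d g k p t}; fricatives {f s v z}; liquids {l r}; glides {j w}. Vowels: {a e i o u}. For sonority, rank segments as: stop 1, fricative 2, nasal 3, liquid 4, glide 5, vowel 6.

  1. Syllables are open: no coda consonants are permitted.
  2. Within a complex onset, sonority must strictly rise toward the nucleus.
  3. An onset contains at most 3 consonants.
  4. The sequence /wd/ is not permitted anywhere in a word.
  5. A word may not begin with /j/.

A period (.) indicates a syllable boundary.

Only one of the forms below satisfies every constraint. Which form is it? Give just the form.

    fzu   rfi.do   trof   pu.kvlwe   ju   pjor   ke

fzu — violates constraint 2: syllable 1 onset /fz/: /f/ (fricative, 2) → /z/ (fricative, 2) does not rise → ill-formed
rfi.do — violates constraint 2: syllable 1 onset /rf/: /r/ (liquid, 4) → /f/ (fricative, 2) does not rise → ill-formed
trof — violates constraint 1: syllable 1 coda /f/ has 1 consonant (> 0) → ill-formed
pu.kvlwe — violates constraint 3: syllable 2 onset /kvlw/ has 4 consonants (> 3) → ill-formed
ju — violates constraint 5: word begins with /j/ → ill-formed
pjor — violates constraint 1: syllable 1 coda /r/ has 1 consonant (> 0) → ill-formed
ke — σ1 onset /k/, coda /∅/ ok → well-formed

ke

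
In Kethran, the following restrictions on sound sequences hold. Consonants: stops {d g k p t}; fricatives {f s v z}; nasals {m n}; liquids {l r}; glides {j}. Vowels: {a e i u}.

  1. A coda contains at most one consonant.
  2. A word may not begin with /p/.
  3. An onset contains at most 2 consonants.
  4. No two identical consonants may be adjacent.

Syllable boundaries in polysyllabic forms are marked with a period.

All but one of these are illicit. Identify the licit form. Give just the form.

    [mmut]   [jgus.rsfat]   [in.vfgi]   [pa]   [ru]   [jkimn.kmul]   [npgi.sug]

[ru]

[mmut] — violates constraint 4: adjacent identical consonants /mm/ → illicit
[jgus.rsfat] — violates constraint 3: syllable 2 onset /rsf/ has 3 consonants (> 2) → illicit
[in.vfgi] — violates constraint 3: syllable 2 onset /vfg/ has 3 consonants (> 2) → illicit
[pa] — violates constraint 2: word begins with /p/ → illicit
[ru] — σ1 onset /r/, coda /∅/ ok → licit
[jkimn.kmul] — violates constraint 1: syllable 1 coda /mn/ has 2 consonants (> 1) → illicit
[npgi.sug] — violates constraint 3: syllable 1 onset /npg/ has 3 consonants (> 2) → illicit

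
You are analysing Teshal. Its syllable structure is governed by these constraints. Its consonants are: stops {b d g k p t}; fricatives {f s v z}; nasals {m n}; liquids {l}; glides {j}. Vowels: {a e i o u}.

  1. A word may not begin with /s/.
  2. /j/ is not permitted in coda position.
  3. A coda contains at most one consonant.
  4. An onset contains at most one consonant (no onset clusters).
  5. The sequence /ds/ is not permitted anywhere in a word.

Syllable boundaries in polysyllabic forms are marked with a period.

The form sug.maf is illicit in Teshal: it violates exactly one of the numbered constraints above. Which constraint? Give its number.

sug.maf: word begins with /s/.
This is a violation of constraint 1: "A word may not begin with /s/."
The remaining constraints (2, 3, 4, 5) are satisfied.

1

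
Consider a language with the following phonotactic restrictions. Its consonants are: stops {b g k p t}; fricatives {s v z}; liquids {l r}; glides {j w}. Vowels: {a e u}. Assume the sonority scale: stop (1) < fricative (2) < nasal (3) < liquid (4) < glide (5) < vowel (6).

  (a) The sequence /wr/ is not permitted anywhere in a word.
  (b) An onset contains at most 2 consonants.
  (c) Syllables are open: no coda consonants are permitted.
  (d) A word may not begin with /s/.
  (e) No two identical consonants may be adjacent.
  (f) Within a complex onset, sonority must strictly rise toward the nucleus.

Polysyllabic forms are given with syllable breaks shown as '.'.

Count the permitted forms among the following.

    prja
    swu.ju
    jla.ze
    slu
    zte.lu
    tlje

prja — violates constraint (b): syllable 1 onset /prj/ has 3 consonants (> 2) → not permitted
swu.ju — violates constraint (d): word begins with /s/ → not permitted
jla.ze — violates constraint (f): syllable 1 onset /jl/: /j/ (glide, 5) → /l/ (liquid, 4) does not rise → not permitted
slu — violates constraint (d): word begins with /s/ → not permitted
zte.lu — violates constraint (f): syllable 1 onset /zt/: /z/ (fricative, 2) → /t/ (stop, 1) does not rise → not permitted
tlje — violates constraint (b): syllable 1 onset /tlj/ has 3 consonants (> 2) → not permitted
No form is permitted → 0.

0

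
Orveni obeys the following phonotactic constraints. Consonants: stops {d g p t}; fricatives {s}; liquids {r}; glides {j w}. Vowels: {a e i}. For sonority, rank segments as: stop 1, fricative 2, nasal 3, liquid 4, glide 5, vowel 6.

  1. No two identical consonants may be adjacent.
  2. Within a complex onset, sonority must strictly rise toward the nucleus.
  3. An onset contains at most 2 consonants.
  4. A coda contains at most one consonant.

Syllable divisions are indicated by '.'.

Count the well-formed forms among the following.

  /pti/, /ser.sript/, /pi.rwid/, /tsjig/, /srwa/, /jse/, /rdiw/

/pti/ — violates constraint 2: syllable 1 onset /pt/: /p/ (stop, 1) → /t/ (stop, 1) does not rise → ill-formed
/ser.sript/ — violates constraint 4: syllable 2 coda /pt/ has 2 consonants (> 1) → ill-formed
/pi.rwid/ — σ1 onset /p/, coda /∅/ ok; σ2 onset /rw/ (4→5 rises), coda /d/ ok → well-formed
/tsjig/ — violates constraint 3: syllable 1 onset /tsj/ has 3 consonants (> 2) → ill-formed
/srwa/ — violates constraint 3: syllable 1 onset /srw/ has 3 consonants (> 2) → ill-formed
/jse/ — violates constraint 2: syllable 1 onset /js/: /j/ (glide, 5) → /s/ (fricative, 2) does not rise → ill-formed
/rdiw/ — violates constraint 2: syllable 1 onset /rd/: /r/ (liquid, 4) → /d/ (stop, 1) does not rise → ill-formed
Well-formed: /pi.rwid/ → 1.

1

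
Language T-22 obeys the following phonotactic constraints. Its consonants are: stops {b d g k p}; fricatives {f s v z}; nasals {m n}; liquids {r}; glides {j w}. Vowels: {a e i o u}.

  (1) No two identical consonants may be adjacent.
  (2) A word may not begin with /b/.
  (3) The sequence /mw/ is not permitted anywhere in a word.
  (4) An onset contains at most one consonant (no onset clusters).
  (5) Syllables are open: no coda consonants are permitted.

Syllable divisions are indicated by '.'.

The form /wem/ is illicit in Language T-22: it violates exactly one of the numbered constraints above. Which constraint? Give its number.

/wem/: syllable 1 coda /m/ has 1 consonant (> 0).
This is a violation of constraint 5: "Syllables are open: no coda consonants are permitted."
The remaining constraints (1, 2, 3, 4) are satisfied.

5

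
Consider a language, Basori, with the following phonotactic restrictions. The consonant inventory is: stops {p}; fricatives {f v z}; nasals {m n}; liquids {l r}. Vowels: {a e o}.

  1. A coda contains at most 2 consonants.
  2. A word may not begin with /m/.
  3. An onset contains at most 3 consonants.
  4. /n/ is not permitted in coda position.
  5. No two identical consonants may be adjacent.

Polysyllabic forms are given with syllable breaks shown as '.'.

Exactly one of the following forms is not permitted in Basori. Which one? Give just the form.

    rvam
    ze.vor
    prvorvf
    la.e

prvorvf

rvam — σ1 onset /rv/ (2C), coda /m/ ok → permitted
ze.vor — σ1 onset /z/, coda /∅/ ok; σ2 onset /v/, coda /r/ ok → permitted
prvorvf — violates constraint 1: syllable 1 coda /rvf/ has 3 consonants (> 2) → not permitted
la.e — σ1 onset /l/, coda /∅/ ok; σ2 onset /∅/, coda /∅/ ok → permitted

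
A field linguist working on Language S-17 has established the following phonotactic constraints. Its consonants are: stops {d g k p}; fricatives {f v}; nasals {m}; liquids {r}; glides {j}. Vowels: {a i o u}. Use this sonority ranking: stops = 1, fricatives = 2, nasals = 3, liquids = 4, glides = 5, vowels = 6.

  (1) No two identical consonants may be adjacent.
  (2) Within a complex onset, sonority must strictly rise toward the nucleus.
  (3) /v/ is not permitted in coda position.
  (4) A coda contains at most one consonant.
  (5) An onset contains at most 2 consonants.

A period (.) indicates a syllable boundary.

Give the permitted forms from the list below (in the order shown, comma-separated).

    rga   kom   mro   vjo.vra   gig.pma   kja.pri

kom, mro, vjo.vra, gig.pma, kja.pri

rga — violates constraint 2: syllable 1 onset /rg/: /r/ (liquid, 4) → /g/ (stop, 1) does not rise → not permitted
kom — σ1 onset /k/, coda /m/ ok → permitted
mro — σ1 onset /mr/ (3→4 rises), coda /∅/ ok → permitted
vjo.vra — σ1 onset /vj/ (2→5 rises), coda /∅/ ok; σ2 onset /vr/ (2→4 rises), coda /∅/ ok → permitted
gig.pma — σ1 onset /g/, coda /g/ ok; σ2 onset /pm/ (1→3 rises), coda /∅/ ok → permitted
kja.pri — σ1 onset /kj/ (1→5 rises), coda /∅/ ok; σ2 onset /pr/ (1→4 rises), coda /∅/ ok → permitted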